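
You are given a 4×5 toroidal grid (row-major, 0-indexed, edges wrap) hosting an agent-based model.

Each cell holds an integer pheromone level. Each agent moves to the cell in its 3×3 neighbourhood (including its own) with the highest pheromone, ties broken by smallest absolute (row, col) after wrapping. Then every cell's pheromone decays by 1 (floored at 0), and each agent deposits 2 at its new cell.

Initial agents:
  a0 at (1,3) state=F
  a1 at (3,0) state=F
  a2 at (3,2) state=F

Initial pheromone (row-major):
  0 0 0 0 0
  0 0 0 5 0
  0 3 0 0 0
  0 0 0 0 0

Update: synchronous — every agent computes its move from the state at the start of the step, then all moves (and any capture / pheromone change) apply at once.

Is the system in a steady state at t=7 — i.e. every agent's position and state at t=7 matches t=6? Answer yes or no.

t=1: a0@(1,3) a1@(2,1) a2@(2,1) | pheromone: 0 0 0 0 0 / 0 0 0 6 0 / 0 6 0 0 0 / 0 0 0 0 0
t=2: a0@(1,3) a1@(2,1) a2@(2,1) | pheromone: 0 0 0 0 0 / 0 0 0 7 0 / 0 9 0 0 0 / 0 0 0 0 0
t=3: a0@(1,3) a1@(2,1) a2@(2,1) | pheromone: 0 0 0 0 0 / 0 0 0 8 0 / 0 12 0 0 0 / 0 0 0 0 0
t=4: a0@(1,3) a1@(2,1) a2@(2,1) | pheromone: 0 0 0 0 0 / 0 0 0 9 0 / 0 15 0 0 0 / 0 0 0 0 0
t=5: a0@(1,3) a1@(2,1) a2@(2,1) | pheromone: 0 0 0 0 0 / 0 0 0 10 0 / 0 18 0 0 0 / 0 0 0 0 0
t=6: a0@(1,3) a1@(2,1) a2@(2,1) | pheromone: 0 0 0 0 0 / 0 0 0 11 0 / 0 21 0 0 0 / 0 0 0 0 0
t=7: a0@(1,3) a1@(2,1) a2@(2,1) | pheromone: 0 0 0 0 0 / 0 0 0 12 0 / 0 24 0 0 0 / 0 0 0 0 0

yes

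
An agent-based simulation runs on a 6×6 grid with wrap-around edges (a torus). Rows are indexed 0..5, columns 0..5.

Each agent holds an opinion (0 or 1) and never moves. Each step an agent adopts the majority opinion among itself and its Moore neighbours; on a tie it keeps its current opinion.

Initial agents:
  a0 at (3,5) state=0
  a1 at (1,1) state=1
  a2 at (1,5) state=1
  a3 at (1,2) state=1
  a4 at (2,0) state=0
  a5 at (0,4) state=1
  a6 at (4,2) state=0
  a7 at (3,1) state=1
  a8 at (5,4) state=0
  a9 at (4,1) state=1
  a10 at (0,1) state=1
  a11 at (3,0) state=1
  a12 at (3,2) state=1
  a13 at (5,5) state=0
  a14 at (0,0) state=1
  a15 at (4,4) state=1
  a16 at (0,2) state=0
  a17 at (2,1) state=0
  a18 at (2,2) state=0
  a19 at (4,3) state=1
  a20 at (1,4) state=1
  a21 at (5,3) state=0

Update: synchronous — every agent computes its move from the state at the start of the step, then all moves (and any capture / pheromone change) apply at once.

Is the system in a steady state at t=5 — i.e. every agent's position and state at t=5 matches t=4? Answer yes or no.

no

t=1: a0@(3,5):0 a1@(1,1):1 a2@(1,5):1 a3@(1,2):1 a4@(2,0):1 a5@(0,4):1 a6@(4,2):1 a7@(3,1):1 a8@(5,4):0 a9@(4,1):1 a10@(0,1):1 a11@(3,0):1 a12@(3,2):1 a13@(5,5):1 a14@(0,0):1 a15@(4,4):0 a16@(0,2):1 a17@(2,1):1 a18@(2,2):1 a19@(4,3):1 a20@(1,4):1 a21@(5,3):0
t=2: a0@(3,5):0 a1@(1,1):1 a2@(1,5):1 a3@(1,2):1 a4@(2,0):1 a5@(0,4):1 a6@(4,2):1 a7@(3,1):1 a8@(5,4):0 a9@(4,1):1 a10@(0,1):1 a11@(3,0):1 a12@(3,2):1 a13@(5,5):1 a14@(0,0):1 a15@(4,4):0 a16@(0,2):1 a17@(2,1):1 a18@(2,2):1 a19@(4,3):1 a20@(1,4):1 a21@(5,3):1
t=3: a0@(3,5):0 a1@(1,1):1 a2@(1,5):1 a3@(1,2):1 a4@(2,0):1 a5@(0,4):1 a6@(4,2):1 a7@(3,1):1 a8@(5,4):1 a9@(4,1):1 a10@(0,1):1 a11@(3,0):1 a12@(3,2):1 a13@(5,5):1 a14@(0,0):1 a15@(4,4):0 a16@(0,2):1 a17@(2,1):1 a18@(2,2):1 a19@(4,3):1 a20@(1,4):1 a21@(5,3):1
t=4: a0@(3,5):0 a1@(1,1):1 a2@(1,5):1 a3@(1,2):1 a4@(2,0):1 a5@(0,4):1 a6@(4,2):1 a7@(3,1):1 a8@(5,4):1 a9@(4,1):1 a10@(0,1):1 a11@(3,0):1 a12@(3,2):1 a13@(5,5):1 a14@(0,0):1 a15@(4,4):1 a16@(0,2):1 a17@(2,1):1 a18@(2,2):1 a19@(4,3):1 a20@(1,4):1 a21@(5,3):1
t=5: a0@(3,5):1 a1@(1,1):1 a2@(1,5):1 a3@(1,2):1 a4@(2,0):1 a5@(0,4):1 a6@(4,2):1 a7@(3,1):1 a8@(5,4):1 a9@(4,1):1 a10@(0,1):1 a11@(3,0):1 a12@(3,2):1 a13@(5,5):1 a14@(0,0):1 a15@(4,4):1 a16@(0,2):1 a17@(2,1):1 a18@(2,2):1 a19@(4,3):1 a20@(1,4):1 a21@(5,3):1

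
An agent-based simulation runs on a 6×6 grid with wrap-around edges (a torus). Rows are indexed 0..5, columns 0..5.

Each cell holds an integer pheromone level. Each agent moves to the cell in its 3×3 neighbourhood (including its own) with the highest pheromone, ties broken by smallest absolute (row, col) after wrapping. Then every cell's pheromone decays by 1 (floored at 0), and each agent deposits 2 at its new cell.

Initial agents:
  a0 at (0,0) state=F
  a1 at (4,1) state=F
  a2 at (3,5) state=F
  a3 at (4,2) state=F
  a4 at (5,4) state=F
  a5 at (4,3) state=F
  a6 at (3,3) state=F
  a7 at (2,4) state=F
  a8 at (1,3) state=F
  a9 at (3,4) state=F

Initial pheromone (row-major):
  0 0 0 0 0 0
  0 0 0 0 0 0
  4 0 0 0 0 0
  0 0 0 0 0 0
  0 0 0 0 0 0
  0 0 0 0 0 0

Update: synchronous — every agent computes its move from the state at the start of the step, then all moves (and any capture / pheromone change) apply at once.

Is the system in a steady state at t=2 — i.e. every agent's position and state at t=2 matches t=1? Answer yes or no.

t=1: a0@(0,0) a1@(3,0) a2@(2,0) a3@(3,1) a4@(0,3) a5@(3,2) a6@(2,2) a7@(1,3) a8@(0,2) a9@(2,3) | pheromone: 2 0 2 2 0 0 / 0 0 0 2 0 0 / 5 0 2 2 0 0 / 2 2 2 0 0 0 / 0 0 0 0 0 0 / 0 0 0 0 0 0
t=2: a0@(0,0) a1@(2,0) a2@(2,0) a3@(2,0) a4@(0,2) a5@(2,2) a6@(1,3) a7@(0,2) a8@(0,2) a9@(1,3) | pheromone: 3 0 7 1 0 0 / 0 0 0 5 0 0 / 10 0 3 1 0 0 / 1 1 1 0 0 0 / 0 0 0 0 0 0 / 0 0 0 0 0 0

no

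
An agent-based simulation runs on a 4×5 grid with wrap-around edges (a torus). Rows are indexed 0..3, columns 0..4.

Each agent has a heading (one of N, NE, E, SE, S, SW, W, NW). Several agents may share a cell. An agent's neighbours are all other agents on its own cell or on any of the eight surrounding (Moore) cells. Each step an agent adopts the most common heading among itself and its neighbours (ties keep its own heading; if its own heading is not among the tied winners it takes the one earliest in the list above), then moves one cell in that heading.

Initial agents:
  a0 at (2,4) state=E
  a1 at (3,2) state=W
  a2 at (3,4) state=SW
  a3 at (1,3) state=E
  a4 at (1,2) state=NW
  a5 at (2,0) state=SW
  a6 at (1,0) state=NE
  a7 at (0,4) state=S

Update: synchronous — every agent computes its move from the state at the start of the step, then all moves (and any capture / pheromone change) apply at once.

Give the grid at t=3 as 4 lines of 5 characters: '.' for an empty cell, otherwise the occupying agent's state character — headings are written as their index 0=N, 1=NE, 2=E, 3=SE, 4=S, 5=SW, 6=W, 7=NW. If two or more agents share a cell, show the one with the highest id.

.....
.25..
.5217
....6

t=1: a0@(2,0):E a1@(3,1):W a2@(0,3):SW a3@(1,4):E a4@(0,1):NW a5@(3,4):SW a6@(0,1):NE a7@(1,4):S
t=2: a0@(2,1):E a1@(3,0):W a2@(1,2):SW a3@(1,0):E a4@(3,0):NW a5@(0,3):SW a6@(3,2):NE a7@(1,0):E
t=3: a0@(2,2):E a1@(3,4):W a2@(2,1):SW a3@(1,1):E a4@(2,4):NW a5@(1,2):SW a6@(2,3):NE a7@(1,1):E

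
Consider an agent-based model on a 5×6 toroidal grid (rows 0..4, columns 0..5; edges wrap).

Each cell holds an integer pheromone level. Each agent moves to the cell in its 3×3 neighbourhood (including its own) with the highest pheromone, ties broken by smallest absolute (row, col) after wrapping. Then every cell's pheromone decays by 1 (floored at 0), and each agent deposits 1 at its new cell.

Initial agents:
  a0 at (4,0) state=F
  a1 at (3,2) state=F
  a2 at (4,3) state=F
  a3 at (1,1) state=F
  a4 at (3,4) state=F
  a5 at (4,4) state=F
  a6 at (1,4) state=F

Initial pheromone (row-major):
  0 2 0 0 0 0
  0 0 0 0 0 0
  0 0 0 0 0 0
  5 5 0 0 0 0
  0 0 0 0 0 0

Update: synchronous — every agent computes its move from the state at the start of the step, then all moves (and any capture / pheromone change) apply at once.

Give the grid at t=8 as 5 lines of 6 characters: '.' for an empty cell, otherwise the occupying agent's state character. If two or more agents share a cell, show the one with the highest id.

.F.F..
......
...F..
F.....
......

t=1: a0@(3,0) a1@(3,1) a2@(0,2) a3@(0,1) a4@(2,3) a5@(0,3) a6@(0,3) | pheromone: 0 2 1 2 0 0 / 0 0 0 0 0 0 / 0 0 0 1 0 0 / 5 5 0 0 0 0 / 0 0 0 0 0 0
t=2: a0@(3,0) a1@(3,0) a2@(0,1) a3@(0,1) a4@(2,3) a5@(0,3) a6@(0,3) | pheromone: 0 3 0 3 0 0 / 0 0 0 0 0 0 / 0 0 0 1 0 0 / 6 4 0 0 0 0 / 0 0 0 0 0 0
t=3: a0@(3,0) a1@(3,0) a2@(0,1) a3@(0,1) a4@(2,3) a5@(0,3) a6@(0,3) | pheromone: 0 4 0 4 0 0 / 0 0 0 0 0 0 / 0 0 0 1 0 0 / 7 3 0 0 0 0 / 0 0 0 0 0 0
t=4: a0@(3,0) a1@(3,0) a2@(0,1) a3@(0,1) a4@(2,3) a5@(0,3) a6@(0,3) | pheromone: 0 5 0 5 0 0 / 0 0 0 0 0 0 / 0 0 0 1 0 0 / 8 2 0 0 0 0 / 0 0 0 0 0 0
t=5: a0@(3,0) a1@(3,0) a2@(0,1) a3@(0,1) a4@(2,3) a5@(0,3) a6@(0,3) | pheromone: 0 6 0 6 0 0 / 0 0 0 0 0 0 / 0 0 0 1 0 0 / 9 1 0 0 0 0 / 0 0 0 0 0 0
t=6: a0@(3,0) a1@(3,0) a2@(0,1) a3@(0,1) a4@(2,3) a5@(0,3) a6@(0,3) | pheromone: 0 7 0 7 0 0 / 0 0 0 0 0 0 / 0 0 0 1 0 0 / 10 0 0 0 0 0 / 0 0 0 0 0 0
t=7: a0@(3,0) a1@(3,0) a2@(0,1) a3@(0,1) a4@(2,3) a5@(0,3) a6@(0,3) | pheromone: 0 8 0 8 0 0 / 0 0 0 0 0 0 / 0 0 0 1 0 0 / 11 0 0 0 0 0 / 0 0 0 0 0 0
t=8: a0@(3,0) a1@(3,0) a2@(0,1) a3@(0,1) a4@(2,3) a5@(0,3) a6@(0,3) | pheromone: 0 9 0 9 0 0 / 0 0 0 0 0 0 / 0 0 0 1 0 0 / 12 0 0 0 0 0 / 0 0 0 0 0 0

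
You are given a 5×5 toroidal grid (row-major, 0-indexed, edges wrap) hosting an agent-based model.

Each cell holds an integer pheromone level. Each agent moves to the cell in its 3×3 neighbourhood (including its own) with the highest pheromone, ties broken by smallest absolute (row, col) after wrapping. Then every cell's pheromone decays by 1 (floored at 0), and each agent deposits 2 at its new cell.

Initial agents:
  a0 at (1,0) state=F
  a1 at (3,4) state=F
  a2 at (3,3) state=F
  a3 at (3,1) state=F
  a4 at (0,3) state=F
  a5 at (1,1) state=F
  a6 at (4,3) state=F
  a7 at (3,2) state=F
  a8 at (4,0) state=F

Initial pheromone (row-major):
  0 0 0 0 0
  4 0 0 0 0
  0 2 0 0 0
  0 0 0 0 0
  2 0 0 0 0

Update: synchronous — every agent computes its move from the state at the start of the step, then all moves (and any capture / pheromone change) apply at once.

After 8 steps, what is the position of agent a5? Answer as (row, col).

(1, 0)

t=1: a0@(1,0) a1@(4,0) a2@(2,2) a3@(2,1) a4@(0,2) a5@(1,0) a6@(0,2) a7@(2,1) a8@(4,0) | pheromone: 0 0 4 0 0 / 7 0 0 0 0 / 0 5 2 0 0 / 0 0 0 0 0 / 5 0 0 0 0
t=2: a0@(1,0) a1@(4,0) a2@(2,1) a3@(1,0) a4@(0,2) a5@(1,0) a6@(0,2) a7@(1,0) a8@(4,0) | pheromone: 0 0 7 0 0 / 14 0 0 0 0 / 0 6 1 0 0 / 0 0 0 0 0 / 8 0 0 0 0
t=3: a0@(1,0) a1@(4,0) a2@(1,0) a3@(1,0) a4@(0,2) a5@(1,0) a6@(0,2) a7@(1,0) a8@(4,0) | pheromone: 0 0 10 0 0 / 23 0 0 0 0 / 0 5 0 0 0 / 0 0 0 0 0 / 11 0 0 0 0
t=4: a0@(1,0) a1@(4,0) a2@(1,0) a3@(1,0) a4@(0,2) a5@(1,0) a6@(0,2) a7@(1,0) a8@(4,0) | pheromone: 0 0 13 0 0 / 32 0 0 0 0 / 0 4 0 0 0 / 0 0 0 0 0 / 14 0 0 0 0
t=5: a0@(1,0) a1@(4,0) a2@(1,0) a3@(1,0) a4@(0,2) a5@(1,0) a6@(0,2) a7@(1,0) a8@(4,0) | pheromone: 0 0 16 0 0 / 41 0 0 0 0 / 0 3 0 0 0 / 0 0 0 0 0 / 17 0 0 0 0
t=6: a0@(1,0) a1@(4,0) a2@(1,0) a3@(1,0) a4@(0,2) a5@(1,0) a6@(0,2) a7@(1,0) a8@(4,0) | pheromone: 0 0 19 0 0 / 50 0 0 0 0 / 0 2 0 0 0 / 0 0 0 0 0 / 20 0 0 0 0
t=7: a0@(1,0) a1@(4,0) a2@(1,0) a3@(1,0) a4@(0,2) a5@(1,0) a6@(0,2) a7@(1,0) a8@(4,0) | pheromone: 0 0 22 0 0 / 59 0 0 0 0 / 0 1 0 0 0 / 0 0 0 0 0 / 23 0 0 0 0
t=8: a0@(1,0) a1@(4,0) a2@(1,0) a3@(1,0) a4@(0,2) a5@(1,0) a6@(0,2) a7@(1,0) a8@(4,0) | pheromone: 0 0 25 0 0 / 68 0 0 0 0 / 0 0 0 0 0 / 0 0 0 0 0 / 26 0 0 0 0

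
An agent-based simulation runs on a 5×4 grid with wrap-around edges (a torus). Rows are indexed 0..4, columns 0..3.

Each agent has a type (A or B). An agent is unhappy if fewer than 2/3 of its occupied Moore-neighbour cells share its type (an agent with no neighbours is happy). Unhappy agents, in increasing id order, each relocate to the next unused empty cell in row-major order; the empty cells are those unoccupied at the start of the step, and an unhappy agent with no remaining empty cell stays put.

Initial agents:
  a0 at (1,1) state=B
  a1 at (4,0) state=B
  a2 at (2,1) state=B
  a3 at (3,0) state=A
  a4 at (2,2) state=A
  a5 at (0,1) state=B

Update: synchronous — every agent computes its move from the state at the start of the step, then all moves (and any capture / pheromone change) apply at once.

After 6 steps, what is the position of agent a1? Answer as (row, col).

(1, 2)

t=1: a0@(1,1):B a1@(0,0):B a2@(0,2):B a3@(0,3):A a4@(1,0):A a5@(0,1):B
t=2: a0@(1,1):B a1@(1,2):B a2@(0,2):B a3@(1,3):A a4@(2,0):A a5@(0,1):B
t=3: a0@(1,1):B a1@(1,2):B a2@(0,2):B a3@(0,0):A a4@(0,3):A a5@(0,1):B
t=4: a0@(1,1):B a1@(1,2):B a2@(0,2):B a3@(1,0):A a4@(1,3):A a5@(0,1):B
t=5: a0@(1,1):B a1@(1,2):B a2@(0,2):B a3@(0,0):A a4@(0,3):A a5@(0,1):B
t=6: a0@(1,1):B a1@(1,2):B a2@(0,2):B a3@(1,0):A a4@(1,3):A a5@(0,1):B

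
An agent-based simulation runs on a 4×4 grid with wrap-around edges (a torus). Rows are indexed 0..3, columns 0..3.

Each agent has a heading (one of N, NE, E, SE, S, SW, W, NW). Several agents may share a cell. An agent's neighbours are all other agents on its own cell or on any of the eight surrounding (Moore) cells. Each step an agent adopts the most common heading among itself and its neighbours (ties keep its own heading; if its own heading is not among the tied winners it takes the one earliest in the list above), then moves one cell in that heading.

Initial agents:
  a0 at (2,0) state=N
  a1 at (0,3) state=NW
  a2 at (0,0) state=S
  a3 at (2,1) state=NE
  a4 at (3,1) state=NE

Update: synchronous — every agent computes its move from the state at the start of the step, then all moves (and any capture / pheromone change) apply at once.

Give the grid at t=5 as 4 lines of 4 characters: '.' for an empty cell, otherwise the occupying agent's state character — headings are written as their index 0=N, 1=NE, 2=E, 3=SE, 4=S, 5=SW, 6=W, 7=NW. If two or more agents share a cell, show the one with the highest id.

....
.11.
..1.
..7.

t=1: a0@(1,1):NE a1@(3,2):NW a2@(1,0):S a3@(1,2):NE a4@(2,2):NE
t=2: a0@(0,2):NE a1@(2,1):NW a2@(2,0):S a3@(0,3):NE a4@(1,3):NE
t=3: a0@(3,3):NE a1@(1,0):NW a2@(3,0):S a3@(3,0):NE a4@(0,0):NE
t=4: a0@(2,0):NE a1@(0,3):NW a2@(2,1):NE a3@(2,1):NE a4@(3,1):NE
t=5: a0@(1,1):NE a1@(3,2):NW a2@(1,2):NE a3@(1,2):NE a4@(2,2):NE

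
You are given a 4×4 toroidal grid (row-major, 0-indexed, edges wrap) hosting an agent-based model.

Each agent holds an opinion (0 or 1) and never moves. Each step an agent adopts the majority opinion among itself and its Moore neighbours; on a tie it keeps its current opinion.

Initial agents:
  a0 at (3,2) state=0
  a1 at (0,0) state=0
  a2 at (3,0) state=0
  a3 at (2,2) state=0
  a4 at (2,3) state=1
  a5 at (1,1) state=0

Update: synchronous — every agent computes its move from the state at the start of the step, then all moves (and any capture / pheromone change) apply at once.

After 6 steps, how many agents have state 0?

t=1: a0@(3,2):0 a1@(0,0):0 a2@(3,0):0 a3@(2,2):0 a4@(2,3):0 a5@(1,1):0
t=2: (unchanged — steady state)

6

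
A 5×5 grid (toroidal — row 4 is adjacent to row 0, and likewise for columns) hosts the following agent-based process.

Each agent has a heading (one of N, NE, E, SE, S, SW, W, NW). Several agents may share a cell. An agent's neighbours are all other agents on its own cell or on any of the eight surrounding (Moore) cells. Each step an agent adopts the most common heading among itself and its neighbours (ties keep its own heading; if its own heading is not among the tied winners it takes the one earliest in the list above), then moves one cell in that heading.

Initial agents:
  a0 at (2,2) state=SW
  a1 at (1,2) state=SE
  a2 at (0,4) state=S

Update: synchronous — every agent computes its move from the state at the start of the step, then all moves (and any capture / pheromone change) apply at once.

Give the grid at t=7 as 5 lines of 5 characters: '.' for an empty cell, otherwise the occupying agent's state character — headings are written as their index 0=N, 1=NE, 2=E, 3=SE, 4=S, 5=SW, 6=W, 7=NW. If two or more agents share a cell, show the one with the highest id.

t=1: a0@(3,1):SW a1@(2,3):SE a2@(1,4):S
t=2: a0@(4,0):SW a1@(3,4):SE a2@(2,4):S
t=3: a0@(0,4):SW a1@(4,0):SE a2@(3,4):S
t=4: a0@(1,3):SW a1@(0,1):SE a2@(4,4):S
t=5: a0@(2,2):SW a1@(1,2):SE a2@(0,4):S
t=6: a0@(3,1):SW a1@(2,3):SE a2@(1,4):S
t=7: a0@(4,0):SW a1@(3,4):SE a2@(2,4):S

.....
.....
....4
....3
5....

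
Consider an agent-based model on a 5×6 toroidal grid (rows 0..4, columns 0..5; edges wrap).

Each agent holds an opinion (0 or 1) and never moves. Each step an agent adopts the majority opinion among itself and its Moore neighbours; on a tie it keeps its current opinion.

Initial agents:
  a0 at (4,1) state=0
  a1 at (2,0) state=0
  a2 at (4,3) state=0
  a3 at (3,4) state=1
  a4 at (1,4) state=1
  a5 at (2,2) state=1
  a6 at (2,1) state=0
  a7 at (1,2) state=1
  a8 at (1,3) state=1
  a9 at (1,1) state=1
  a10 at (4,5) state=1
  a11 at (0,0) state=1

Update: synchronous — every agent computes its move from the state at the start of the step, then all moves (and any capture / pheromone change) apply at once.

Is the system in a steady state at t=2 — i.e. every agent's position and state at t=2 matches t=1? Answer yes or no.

t=1: a0@(4,1):0 a1@(2,0):0 a2@(4,3):0 a3@(3,4):1 a4@(1,4):1 a5@(2,2):1 a6@(2,1):1 a7@(1,2):1 a8@(1,3):1 a9@(1,1):1 a10@(4,5):1 a11@(0,0):1
t=2: a0@(4,1):0 a1@(2,0):1 a2@(4,3):0 a3@(3,4):1 a4@(1,4):1 a5@(2,2):1 a6@(2,1):1 a7@(1,2):1 a8@(1,3):1 a9@(1,1):1 a10@(4,5):1 a11@(0,0):1

no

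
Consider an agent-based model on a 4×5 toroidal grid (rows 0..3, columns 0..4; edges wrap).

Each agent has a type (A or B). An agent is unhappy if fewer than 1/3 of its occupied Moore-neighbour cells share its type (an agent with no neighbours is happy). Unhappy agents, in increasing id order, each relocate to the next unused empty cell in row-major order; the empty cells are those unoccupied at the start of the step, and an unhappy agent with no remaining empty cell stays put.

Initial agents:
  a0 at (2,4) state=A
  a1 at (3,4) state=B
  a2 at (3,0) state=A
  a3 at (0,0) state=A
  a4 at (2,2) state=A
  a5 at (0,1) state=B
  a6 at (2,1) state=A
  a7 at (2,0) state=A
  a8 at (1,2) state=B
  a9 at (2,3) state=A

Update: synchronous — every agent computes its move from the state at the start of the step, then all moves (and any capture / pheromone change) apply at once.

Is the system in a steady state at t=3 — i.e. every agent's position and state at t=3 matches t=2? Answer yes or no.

t=1: a0@(2,4):A a1@(0,2):B a2@(3,0):A a3@(0,0):A a4@(2,2):A a5@(0,1):B a6@(2,1):A a7@(2,0):A a8@(0,3):B a9@(2,3):A
t=2: (unchanged — steady state)

yes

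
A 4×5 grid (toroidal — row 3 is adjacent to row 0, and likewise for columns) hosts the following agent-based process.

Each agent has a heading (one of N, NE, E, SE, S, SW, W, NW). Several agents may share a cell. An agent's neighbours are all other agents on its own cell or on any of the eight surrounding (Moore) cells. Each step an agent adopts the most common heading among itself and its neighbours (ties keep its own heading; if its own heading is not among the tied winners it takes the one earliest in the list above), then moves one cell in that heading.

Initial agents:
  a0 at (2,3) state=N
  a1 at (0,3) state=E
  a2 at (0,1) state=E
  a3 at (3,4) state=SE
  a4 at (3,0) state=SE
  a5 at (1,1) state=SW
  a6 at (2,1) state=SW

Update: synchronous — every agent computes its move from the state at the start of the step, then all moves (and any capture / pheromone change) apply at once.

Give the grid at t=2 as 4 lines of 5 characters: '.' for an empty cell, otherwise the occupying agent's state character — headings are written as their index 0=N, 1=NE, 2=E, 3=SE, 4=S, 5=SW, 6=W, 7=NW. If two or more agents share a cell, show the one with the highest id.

t=1: a0@(1,3):N a1@(0,4):E a2@(0,2):E a3@(0,0):SE a4@(0,1):SE a5@(2,0):SW a6@(3,0):SW
t=2: a0@(1,4):E a1@(0,0):E a2@(0,3):E a3@(1,1):SE a4@(1,2):SE a5@(3,4):SW a6@(0,4):SW

2..25
.33.2
.....
....5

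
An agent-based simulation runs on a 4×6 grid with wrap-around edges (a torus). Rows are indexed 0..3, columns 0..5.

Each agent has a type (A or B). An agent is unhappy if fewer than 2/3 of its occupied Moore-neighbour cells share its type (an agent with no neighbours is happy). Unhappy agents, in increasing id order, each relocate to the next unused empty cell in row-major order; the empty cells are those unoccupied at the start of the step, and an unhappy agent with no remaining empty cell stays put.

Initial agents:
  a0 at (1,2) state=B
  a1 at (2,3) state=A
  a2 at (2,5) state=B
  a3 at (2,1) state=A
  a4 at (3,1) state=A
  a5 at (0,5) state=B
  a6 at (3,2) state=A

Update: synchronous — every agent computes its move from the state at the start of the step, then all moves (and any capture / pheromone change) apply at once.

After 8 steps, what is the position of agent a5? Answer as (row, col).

t=1: a0@(0,0):B a1@(0,1):A a2@(2,5):B a3@(2,1):A a4@(3,1):A a5@(0,5):B a6@(3,2):A
t=2: a0@(0,2):B a1@(0,1):A a2@(2,5):B a3@(2,1):A a4@(3,1):A a5@(0,5):B a6@(3,2):A
t=3: a0@(0,0):B a1@(0,1):A a2@(2,5):B a3@(2,1):A a4@(3,1):A a5@(0,5):B a6@(3,2):A
t=4: a0@(0,2):B a1@(0,1):A a2@(2,5):B a3@(2,1):A a4@(3,1):A a5@(0,5):B a6@(3,2):A
t=5: a0@(0,0):B a1@(0,1):A a2@(2,5):B a3@(2,1):A a4@(3,1):A a5@(0,5):B a6@(3,2):A
t=6: a0@(0,2):B a1@(0,1):A a2@(2,5):B a3@(2,1):A a4@(3,1):A a5@(0,5):B a6@(3,2):A
t=7: a0@(0,0):B a1@(0,1):A a2@(2,5):B a3@(2,1):A a4@(3,1):A a5@(0,5):B a6@(3,2):A
t=8: a0@(0,2):B a1@(0,1):A a2@(2,5):B a3@(2,1):A a4@(3,1):A a5@(0,5):B a6@(3,2):A

(0, 5)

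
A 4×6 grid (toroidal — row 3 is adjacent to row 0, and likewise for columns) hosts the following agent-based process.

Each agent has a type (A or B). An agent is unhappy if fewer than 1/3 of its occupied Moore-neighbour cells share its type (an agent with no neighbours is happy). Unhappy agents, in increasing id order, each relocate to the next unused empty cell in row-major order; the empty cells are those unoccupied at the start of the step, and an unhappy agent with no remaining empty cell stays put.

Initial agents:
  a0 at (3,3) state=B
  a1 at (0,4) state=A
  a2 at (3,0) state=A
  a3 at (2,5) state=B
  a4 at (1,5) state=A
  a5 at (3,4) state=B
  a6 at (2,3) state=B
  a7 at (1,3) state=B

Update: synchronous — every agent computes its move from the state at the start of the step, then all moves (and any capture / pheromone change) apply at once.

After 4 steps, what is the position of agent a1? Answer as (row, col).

t=1: a0@(3,3):B a1@(0,0):A a2@(0,1):A a3@(2,5):B a4@(1,5):A a5@(3,4):B a6@(2,3):B a7@(1,3):B
t=2: (unchanged — steady state)

(0, 0)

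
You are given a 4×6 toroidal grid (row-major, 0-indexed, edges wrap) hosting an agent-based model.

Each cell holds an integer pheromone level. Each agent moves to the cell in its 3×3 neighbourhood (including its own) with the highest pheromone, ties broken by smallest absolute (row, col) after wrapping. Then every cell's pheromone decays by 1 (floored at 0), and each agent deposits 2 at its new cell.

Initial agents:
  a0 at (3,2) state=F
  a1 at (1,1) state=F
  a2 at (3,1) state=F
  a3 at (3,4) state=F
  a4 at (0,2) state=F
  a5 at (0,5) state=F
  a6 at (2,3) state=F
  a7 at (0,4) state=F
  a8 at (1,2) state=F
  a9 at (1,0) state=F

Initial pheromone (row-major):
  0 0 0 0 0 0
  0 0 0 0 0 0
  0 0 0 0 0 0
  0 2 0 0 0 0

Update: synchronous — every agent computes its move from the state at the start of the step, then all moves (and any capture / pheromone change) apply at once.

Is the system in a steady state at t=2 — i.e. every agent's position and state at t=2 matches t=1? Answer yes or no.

t=1: a0@(3,1) a1@(0,0) a2@(3,1) a3@(0,3) a4@(3,1) a5@(0,0) a6@(1,2) a7@(0,3) a8@(0,1) a9@(0,0) | pheromone: 6 2 0 4 0 0 / 0 0 2 0 0 0 / 0 0 0 0 0 0 / 0 7 0 0 0 0
t=2: a0@(3,1) a1@(3,1) a2@(3,1) a3@(0,3) a4@(3,1) a5@(3,1) a6@(0,3) a7@(0,3) a8@(3,1) a9@(3,1) | pheromone: 5 1 0 9 0 0 / 0 0 1 0 0 0 / 0 0 0 0 0 0 / 0 20 0 0 0 0

no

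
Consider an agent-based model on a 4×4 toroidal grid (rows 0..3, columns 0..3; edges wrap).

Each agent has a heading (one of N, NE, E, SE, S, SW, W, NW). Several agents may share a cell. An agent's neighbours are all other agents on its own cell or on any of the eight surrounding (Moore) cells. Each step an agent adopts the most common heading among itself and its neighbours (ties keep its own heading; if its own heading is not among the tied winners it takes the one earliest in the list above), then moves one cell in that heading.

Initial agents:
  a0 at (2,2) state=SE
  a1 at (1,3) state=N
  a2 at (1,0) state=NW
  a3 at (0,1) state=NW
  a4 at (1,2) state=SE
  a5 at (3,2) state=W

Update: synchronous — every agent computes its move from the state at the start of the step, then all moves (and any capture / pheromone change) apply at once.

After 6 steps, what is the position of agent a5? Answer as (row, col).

(3, 0)

t=1: a0@(3,3):SE a1@(2,0):SE a2@(0,3):NW a3@(3,0):NW a4@(2,3):SE a5@(3,1):W
t=2: a0@(0,0):SE a1@(3,1):SE a2@(3,2):NW a3@(0,1):SE a4@(3,0):SE a5@(3,0):W
t=3: a0@(1,1):SE a1@(0,2):SE a2@(0,3):SE a3@(1,2):SE a4@(0,1):SE a5@(0,1):SE
t=4: a0@(2,2):SE a1@(1,3):SE a2@(1,0):SE a3@(2,3):SE a4@(1,2):SE a5@(1,2):SE
t=5: a0@(3,3):SE a1@(2,0):SE a2@(2,1):SE a3@(3,0):SE a4@(2,3):SE a5@(2,3):SE
t=6: a0@(0,0):SE a1@(3,1):SE a2@(3,2):SE a3@(0,1):SE a4@(3,0):SE a5@(3,0):SE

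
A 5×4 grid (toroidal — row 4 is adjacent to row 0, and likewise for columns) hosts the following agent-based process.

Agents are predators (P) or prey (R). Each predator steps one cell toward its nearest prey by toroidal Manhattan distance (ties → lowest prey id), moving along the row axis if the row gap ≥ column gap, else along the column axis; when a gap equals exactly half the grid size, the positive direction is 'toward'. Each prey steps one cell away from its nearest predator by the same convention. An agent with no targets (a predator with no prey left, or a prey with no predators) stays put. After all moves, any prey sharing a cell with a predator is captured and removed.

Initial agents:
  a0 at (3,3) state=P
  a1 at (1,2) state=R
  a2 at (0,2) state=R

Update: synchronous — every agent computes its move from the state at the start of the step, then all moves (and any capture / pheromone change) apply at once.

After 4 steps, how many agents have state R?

t=1: a0@(2,3):P a1@(0,2):R a2@(1,2):R
t=2: a0@(1,3):P a1@(4,2):R a2@(0,2):R
t=3: a0@(0,3):P a1@(3,2):R a2@(4,2):R
t=4: a0@(4,3):P a1@(2,2):R a2@(3,2):R

2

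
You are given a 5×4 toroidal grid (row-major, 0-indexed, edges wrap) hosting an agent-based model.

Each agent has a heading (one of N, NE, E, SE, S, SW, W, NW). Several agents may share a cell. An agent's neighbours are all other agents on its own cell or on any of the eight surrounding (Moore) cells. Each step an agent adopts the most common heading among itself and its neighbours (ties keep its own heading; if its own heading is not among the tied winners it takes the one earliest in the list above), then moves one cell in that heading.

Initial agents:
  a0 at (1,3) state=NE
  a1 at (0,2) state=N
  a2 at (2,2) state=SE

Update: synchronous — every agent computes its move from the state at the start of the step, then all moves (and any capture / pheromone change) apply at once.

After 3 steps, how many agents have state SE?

1

t=1: a0@(0,0):NE a1@(4,2):N a2@(3,3):SE
t=2: a0@(4,1):NE a1@(3,2):N a2@(4,0):SE
t=3: a0@(3,2):NE a1@(2,2):N a2@(0,1):SE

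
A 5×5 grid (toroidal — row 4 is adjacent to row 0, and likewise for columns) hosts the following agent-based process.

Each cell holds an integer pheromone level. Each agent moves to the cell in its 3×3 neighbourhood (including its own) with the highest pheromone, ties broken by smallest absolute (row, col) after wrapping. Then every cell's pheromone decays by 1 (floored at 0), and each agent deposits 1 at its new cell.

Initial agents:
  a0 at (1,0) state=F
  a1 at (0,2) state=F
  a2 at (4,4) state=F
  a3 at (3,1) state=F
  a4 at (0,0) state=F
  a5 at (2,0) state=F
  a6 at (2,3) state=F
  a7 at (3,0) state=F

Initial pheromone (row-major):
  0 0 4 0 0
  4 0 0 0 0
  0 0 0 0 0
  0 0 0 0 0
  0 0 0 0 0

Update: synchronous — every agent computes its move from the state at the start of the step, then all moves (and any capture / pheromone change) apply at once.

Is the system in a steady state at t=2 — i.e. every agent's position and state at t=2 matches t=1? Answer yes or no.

no

t=1: a0@(1,0) a1@(0,2) a2@(0,0) a3@(2,0) a4@(1,0) a5@(1,0) a6@(1,2) a7@(2,0) | pheromone: 1 0 4 0 0 / 6 0 1 0 0 / 2 0 0 0 0 / 0 0 0 0 0 / 0 0 0 0 0
t=2: a0@(1,0) a1@(0,2) a2@(1,0) a3@(1,0) a4@(1,0) a5@(1,0) a6@(0,2) a7@(1,0) | pheromone: 0 0 5 0 0 / 11 0 0 0 0 / 1 0 0 0 0 / 0 0 0 0 0 / 0 0 0 0 0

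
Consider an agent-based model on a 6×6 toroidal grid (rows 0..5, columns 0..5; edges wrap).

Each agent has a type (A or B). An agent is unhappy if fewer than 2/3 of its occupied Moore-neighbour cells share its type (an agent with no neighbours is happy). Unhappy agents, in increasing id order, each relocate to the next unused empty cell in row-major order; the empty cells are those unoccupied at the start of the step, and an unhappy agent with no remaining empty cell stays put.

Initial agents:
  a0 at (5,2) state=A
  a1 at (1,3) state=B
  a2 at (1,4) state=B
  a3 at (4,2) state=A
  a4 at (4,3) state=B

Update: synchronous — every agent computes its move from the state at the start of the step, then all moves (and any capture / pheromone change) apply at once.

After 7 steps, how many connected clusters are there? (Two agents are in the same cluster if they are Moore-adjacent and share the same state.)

t=1: a0@(0,0):A a1@(1,3):B a2@(1,4):B a3@(0,1):A a4@(0,2):B
t=2: a0@(0,0):A a1@(1,3):B a2@(1,4):B a3@(0,3):A a4@(0,4):B
t=3: a0@(0,0):A a1@(1,3):B a2@(1,4):B a3@(0,1):A a4@(0,4):B
t=4: (unchanged — steady state)

2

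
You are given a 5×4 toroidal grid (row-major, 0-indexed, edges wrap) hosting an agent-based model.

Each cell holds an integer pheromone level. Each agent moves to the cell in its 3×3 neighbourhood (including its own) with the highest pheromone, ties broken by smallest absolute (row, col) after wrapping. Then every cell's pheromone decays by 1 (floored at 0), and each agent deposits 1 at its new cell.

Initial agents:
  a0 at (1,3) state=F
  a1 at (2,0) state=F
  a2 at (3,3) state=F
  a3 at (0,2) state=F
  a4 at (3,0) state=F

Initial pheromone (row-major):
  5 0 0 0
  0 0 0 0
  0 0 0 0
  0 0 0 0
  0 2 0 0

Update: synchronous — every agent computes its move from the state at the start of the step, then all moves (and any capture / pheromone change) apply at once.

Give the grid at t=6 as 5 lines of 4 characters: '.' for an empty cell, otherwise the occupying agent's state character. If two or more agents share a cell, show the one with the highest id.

F...
....
....
....
....

t=1: a0@(0,0) a1@(1,0) a2@(2,0) a3@(4,1) a4@(4,1) | pheromone: 5 0 0 0 / 1 0 0 0 / 1 0 0 0 / 0 0 0 0 / 0 3 0 0
t=2: a0@(0,0) a1@(0,0) a2@(1,0) a3@(0,0) a4@(0,0) | pheromone: 8 0 0 0 / 1 0 0 0 / 0 0 0 0 / 0 0 0 0 / 0 2 0 0
t=3: a0@(0,0) a1@(0,0) a2@(0,0) a3@(0,0) a4@(0,0) | pheromone: 12 0 0 0 / 0 0 0 0 / 0 0 0 0 / 0 0 0 0 / 0 1 0 0
t=4: a0@(0,0) a1@(0,0) a2@(0,0) a3@(0,0) a4@(0,0) | pheromone: 16 0 0 0 / 0 0 0 0 / 0 0 0 0 / 0 0 0 0 / 0 0 0 0
t=5: a0@(0,0) a1@(0,0) a2@(0,0) a3@(0,0) a4@(0,0) | pheromone: 20 0 0 0 / 0 0 0 0 / 0 0 0 0 / 0 0 0 0 / 0 0 0 0
t=6: a0@(0,0) a1@(0,0) a2@(0,0) a3@(0,0) a4@(0,0) | pheromone: 24 0 0 0 / 0 0 0 0 / 0 0 0 0 / 0 0 0 0 / 0 0 0 0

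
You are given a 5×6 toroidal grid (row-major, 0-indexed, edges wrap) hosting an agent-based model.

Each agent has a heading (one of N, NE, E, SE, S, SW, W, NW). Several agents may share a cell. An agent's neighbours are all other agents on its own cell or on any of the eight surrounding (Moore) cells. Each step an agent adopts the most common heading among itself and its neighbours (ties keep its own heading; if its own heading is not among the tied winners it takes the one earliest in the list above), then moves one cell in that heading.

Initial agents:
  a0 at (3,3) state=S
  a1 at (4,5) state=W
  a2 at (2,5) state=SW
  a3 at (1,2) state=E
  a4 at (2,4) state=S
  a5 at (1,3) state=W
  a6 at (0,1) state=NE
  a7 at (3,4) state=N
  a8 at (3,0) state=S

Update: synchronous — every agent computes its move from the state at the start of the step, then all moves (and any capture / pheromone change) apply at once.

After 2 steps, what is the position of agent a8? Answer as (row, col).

t=1: a0@(4,3):S a1@(4,4):W a2@(3,5):S a3@(1,3):E a4@(3,4):S a5@(1,2):W a6@(4,2):NE a7@(4,4):S a8@(4,0):S
t=2: a0@(0,3):S a1@(0,4):S a2@(4,5):S a3@(1,4):E a4@(4,4):S a5@(1,1):W a6@(3,3):NE a7@(0,4):S a8@(0,0):S

(0, 0)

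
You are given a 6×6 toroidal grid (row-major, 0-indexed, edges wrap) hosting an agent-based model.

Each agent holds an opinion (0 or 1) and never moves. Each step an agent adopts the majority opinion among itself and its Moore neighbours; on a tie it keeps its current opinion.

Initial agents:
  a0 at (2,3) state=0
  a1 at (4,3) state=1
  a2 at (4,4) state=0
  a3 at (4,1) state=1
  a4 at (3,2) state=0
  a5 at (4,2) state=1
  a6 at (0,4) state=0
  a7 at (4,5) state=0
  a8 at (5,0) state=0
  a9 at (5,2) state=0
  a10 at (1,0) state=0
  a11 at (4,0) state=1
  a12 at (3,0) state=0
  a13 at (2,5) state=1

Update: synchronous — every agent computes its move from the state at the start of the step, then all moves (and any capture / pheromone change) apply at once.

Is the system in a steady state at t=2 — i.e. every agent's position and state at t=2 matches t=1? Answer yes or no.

no

t=1: a0@(2,3):0 a1@(4,3):0 a2@(4,4):0 a3@(4,1):0 a4@(3,2):1 a5@(4,2):1 a6@(0,4):0 a7@(4,5):0 a8@(5,0):0 a9@(5,2):1 a10@(1,0):0 a11@(4,0):0 a12@(3,0):1 a13@(2,5):0
t=2: a0@(2,3):0 a1@(4,3):1 a2@(4,4):0 a3@(4,1):1 a4@(3,2):0 a5@(4,2):1 a6@(0,4):0 a7@(4,5):0 a8@(5,0):0 a9@(5,2):1 a10@(1,0):0 a11@(4,0):0 a12@(3,0):0 a13@(2,5):0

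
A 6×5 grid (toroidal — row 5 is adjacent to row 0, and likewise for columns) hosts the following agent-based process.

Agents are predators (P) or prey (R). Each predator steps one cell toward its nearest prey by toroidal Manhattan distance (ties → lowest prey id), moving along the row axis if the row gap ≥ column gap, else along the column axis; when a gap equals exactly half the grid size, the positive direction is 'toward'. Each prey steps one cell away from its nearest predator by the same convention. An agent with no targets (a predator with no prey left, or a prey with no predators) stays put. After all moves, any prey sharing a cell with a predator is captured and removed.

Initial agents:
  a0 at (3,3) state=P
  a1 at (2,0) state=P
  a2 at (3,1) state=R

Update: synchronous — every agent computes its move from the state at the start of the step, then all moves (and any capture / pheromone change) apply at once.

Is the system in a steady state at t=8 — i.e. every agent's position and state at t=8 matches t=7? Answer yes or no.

yes

t=1: a0@(3,2):P a1@(3,0):P
t=2: (unchanged — steady state)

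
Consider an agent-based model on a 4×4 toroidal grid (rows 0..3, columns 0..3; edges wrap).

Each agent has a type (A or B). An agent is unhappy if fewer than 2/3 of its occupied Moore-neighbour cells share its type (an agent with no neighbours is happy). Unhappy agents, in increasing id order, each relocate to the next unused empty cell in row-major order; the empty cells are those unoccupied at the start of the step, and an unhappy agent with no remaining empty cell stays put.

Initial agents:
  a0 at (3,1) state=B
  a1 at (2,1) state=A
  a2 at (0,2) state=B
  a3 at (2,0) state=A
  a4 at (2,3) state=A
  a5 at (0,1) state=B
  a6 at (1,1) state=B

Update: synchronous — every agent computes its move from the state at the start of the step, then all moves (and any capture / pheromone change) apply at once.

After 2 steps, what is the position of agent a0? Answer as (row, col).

(1, 1)

t=1: a0@(0,0):B a1@(0,3):A a2@(0,2):B a3@(1,0):A a4@(2,3):A a5@(0,1):B a6@(1,2):B
t=2: a0@(1,1):B a1@(1,3):A a2@(0,2):B a3@(2,0):A a4@(2,1):A a5@(0,1):B a6@(2,2):B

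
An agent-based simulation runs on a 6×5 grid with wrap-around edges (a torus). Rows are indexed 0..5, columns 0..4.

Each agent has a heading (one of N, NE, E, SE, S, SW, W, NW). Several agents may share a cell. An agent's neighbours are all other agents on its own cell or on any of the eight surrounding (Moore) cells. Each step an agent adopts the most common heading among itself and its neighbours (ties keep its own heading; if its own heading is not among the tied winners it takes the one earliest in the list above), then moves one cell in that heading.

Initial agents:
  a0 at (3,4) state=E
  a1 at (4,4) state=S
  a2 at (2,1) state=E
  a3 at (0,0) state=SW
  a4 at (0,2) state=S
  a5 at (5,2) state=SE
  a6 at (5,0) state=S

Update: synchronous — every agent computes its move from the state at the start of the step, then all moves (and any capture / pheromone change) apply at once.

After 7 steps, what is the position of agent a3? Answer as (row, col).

(1, 3)

t=1: a0@(3,0):E a1@(5,4):S a2@(2,2):E a3@(1,4):SW a4@(1,2):S a5@(0,3):SE a6@(0,0):S
t=2: a0@(3,1):E a1@(0,4):S a2@(2,3):E a3@(2,3):SW a4@(2,2):S a5@(1,3):S a6@(1,0):S
t=3: a0@(3,2):E a1@(1,4):S a2@(3,3):S a3@(3,3):S a4@(3,2):S a5@(2,3):S a6@(2,0):S
t=4: a0@(4,2):S a1@(2,4):S a2@(4,3):S a3@(4,3):S a4@(4,2):S a5@(3,3):S a6@(3,0):S
t=5: a0@(5,2):S a1@(3,4):S a2@(5,3):S a3@(5,3):S a4@(5,2):S a5@(4,3):S a6@(4,0):S
t=6: a0@(0,2):S a1@(4,4):S a2@(0,3):S a3@(0,3):S a4@(0,2):S a5@(5,3):S a6@(5,0):S
t=7: a0@(1,2):S a1@(5,4):S a2@(1,3):S a3@(1,3):S a4@(1,2):S a5@(0,3):S a6@(0,0):S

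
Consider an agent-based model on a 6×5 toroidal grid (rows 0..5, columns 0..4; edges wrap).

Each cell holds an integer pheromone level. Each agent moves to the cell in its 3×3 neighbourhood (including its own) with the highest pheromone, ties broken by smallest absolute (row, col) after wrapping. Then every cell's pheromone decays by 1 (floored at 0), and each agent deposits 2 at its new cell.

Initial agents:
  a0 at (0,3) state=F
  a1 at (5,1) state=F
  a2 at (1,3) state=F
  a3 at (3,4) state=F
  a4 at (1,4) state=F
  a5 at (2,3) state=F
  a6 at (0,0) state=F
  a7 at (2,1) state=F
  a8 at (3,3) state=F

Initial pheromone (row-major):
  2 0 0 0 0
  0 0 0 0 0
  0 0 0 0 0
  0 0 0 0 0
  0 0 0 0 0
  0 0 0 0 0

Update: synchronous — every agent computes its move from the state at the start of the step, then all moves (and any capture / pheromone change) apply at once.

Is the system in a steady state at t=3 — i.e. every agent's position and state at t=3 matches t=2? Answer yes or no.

t=1: a0@(0,2) a1@(0,0) a2@(0,2) a3@(2,0) a4@(0,0) a5@(1,2) a6@(0,0) a7@(1,0) a8@(2,2) | pheromone: 7 0 4 0 0 / 2 0 2 0 0 / 2 0 2 0 0 / 0 0 0 0 0 / 0 0 0 0 0 / 0 0 0 0 0
t=2: a0@(0,2) a1@(0,0) a2@(0,2) a3@(1,0) a4@(0,0) a5@(0,2) a6@(0,0) a7@(0,0) a8@(1,2) | pheromone: 14 0 9 0 0 / 3 0 3 0 0 / 1 0 1 0 0 / 0 0 0 0 0 / 0 0 0 0 0 / 0 0 0 0 0
t=3: a0@(0,2) a1@(0,0) a2@(0,2) a3@(0,0) a4@(0,0) a5@(0,2) a6@(0,0) a7@(0,0) a8@(0,2) | pheromone: 23 0 16 0 0 / 2 0 2 0 0 / 0 0 0 0 0 / 0 0 0 0 0 / 0 0 0 0 0 / 0 0 0 0 0

no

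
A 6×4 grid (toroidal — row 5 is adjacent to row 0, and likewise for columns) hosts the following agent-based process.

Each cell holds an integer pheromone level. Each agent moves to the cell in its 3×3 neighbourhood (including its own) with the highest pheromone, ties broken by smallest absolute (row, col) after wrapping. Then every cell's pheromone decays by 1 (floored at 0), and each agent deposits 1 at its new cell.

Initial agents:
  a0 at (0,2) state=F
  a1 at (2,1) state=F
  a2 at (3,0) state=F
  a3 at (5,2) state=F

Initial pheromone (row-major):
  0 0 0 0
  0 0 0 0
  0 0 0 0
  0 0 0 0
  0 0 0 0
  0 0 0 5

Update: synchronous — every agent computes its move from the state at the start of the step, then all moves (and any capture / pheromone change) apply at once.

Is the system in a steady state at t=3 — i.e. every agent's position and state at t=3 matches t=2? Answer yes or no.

t=1: a0@(5,3) a1@(1,0) a2@(2,0) a3@(5,3) | pheromone: 0 0 0 0 / 1 0 0 0 / 1 0 0 0 / 0 0 0 0 / 0 0 0 0 / 0 0 0 6
t=2: a0@(5,3) a1@(1,0) a2@(1,0) a3@(5,3) | pheromone: 0 0 0 0 / 2 0 0 0 / 0 0 0 0 / 0 0 0 0 / 0 0 0 0 / 0 0 0 7
t=3: a0@(5,3) a1@(1,0) a2@(1,0) a3@(5,3) | pheromone: 0 0 0 0 / 3 0 0 0 / 0 0 0 0 / 0 0 0 0 / 0 0 0 0 / 0 0 0 8

yes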